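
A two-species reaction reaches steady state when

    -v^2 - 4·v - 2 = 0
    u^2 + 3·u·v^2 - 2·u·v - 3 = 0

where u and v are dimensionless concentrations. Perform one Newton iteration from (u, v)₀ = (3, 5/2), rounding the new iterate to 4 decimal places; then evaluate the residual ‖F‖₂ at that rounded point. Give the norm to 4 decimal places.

At (3, 5/2): F = (-18.2500, 47.2500).
Jacobian J = [[0, -2·v - 4], [2·u + 3·v^2 - 2·v, 6·u·v - 2·u]].
At the point, J = [[0.0000, -9.0000], [19.7500, 39.0000]] (det J = 177.7500).
Solving J·Δ = −F gives Δ = (1.6118, -2.0278).
Then the next iterate is (u, v)₁ = (4.6118, 0.4722).
Re-evaluating at (4.6118, 0.4722): F = (-4.111773, 16.998234), so ‖F‖₂ = 17.4885.

17.4885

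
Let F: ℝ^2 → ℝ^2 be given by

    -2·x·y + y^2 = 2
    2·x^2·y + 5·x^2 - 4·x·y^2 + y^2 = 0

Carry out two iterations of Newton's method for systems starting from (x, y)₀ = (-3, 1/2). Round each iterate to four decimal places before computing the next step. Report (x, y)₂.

(-0.4565, 0.8540)

At (-3, 1/2): F = (1.2500, 57.2500).
Jacobian J = [[-2·y, -2·x + 2·y], [4·x·y + 10·x - 4·y^2, 2·x^2 - 8·x·y + 2·y]].
At the point, J = [[-1.0000, 7.0000], [-37.0000, 31.0000]] (det J = 228.0000).
Solving J·Δ = −F gives Δ = (1.5877, 0.0482).
Then the next iterate is (x, y)₁ = (-1.4123, 0.5482).
Round to (-1.4123, 0.5482) and repeat: F = (-0.151031, 14.158065), J = [[-1.0964, 3.9210], [-18.421984, 11.279365]].
Δ = (0.9558, 0.3058), so (x, y)₂ = (-0.4565, 0.8540).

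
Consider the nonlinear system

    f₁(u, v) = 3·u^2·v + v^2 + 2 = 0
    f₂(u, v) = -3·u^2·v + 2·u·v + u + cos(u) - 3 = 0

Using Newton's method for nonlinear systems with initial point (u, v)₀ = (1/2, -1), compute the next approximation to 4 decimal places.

(2.0451, -2.9083)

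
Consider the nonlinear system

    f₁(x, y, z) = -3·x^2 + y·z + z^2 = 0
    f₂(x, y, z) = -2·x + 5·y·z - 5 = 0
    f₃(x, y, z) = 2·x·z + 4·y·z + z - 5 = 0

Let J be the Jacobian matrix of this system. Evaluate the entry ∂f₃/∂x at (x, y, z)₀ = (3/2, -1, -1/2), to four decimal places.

-1.0000

∂f₃/∂x = 2·z.
At (3/2, -1, -1/2) this is -1.0000.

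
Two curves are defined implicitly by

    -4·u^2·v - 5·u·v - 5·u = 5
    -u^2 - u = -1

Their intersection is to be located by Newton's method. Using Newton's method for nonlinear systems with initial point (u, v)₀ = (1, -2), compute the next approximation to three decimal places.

At (1, -2): F = (8.000, -1.000).
Jacobian J = [[-8·u·v - 5·v - 5, -4·u^2 - 5·u], [-2·u - 1, 0]].
At the point, J = [[21.000, -9.000], [-3.000, 0.000]] (det J = -27.000).
Solving J·Δ = −F gives Δ = (-0.333, 0.111).
Then the next iterate is (u, v)₁ = (0.667, -1.889).

(0.667, -1.889)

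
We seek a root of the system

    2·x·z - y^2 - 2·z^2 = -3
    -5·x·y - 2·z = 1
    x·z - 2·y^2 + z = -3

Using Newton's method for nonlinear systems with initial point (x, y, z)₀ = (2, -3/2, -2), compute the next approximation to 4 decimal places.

At (2, -3/2, -2): F = (-15.2500, 18.0000, -7.5000).
Jacobian J = [[2·z, -2·y, 2·x - 4·z], [-5·y, -5·x, -2], [z, -4·y, x + 1]].
At the point, J = [[-4.0000, 3.0000, 12.0000], [7.5000, -10.0000, -2.0000], [-2.0000, 6.0000, 3.0000]] (det J = 316.5000).
Solving J·Δ = −F gives Δ = (-1.7488, 0.3693, 0.5956).
Then the next iterate is (x, y, z)₁ = (0.2512, -1.1307, -1.4044).

(0.2512, -1.1307, -1.4044)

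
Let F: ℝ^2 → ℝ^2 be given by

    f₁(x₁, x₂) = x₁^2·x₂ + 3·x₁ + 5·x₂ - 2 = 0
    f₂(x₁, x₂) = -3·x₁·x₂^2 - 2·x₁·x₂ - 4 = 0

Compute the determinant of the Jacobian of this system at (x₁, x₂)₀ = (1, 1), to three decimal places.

-10.000

J = [[2·x₁·x₂ + 3, x₁^2 + 5], [-3·x₂^2 - 2·x₂, -6·x₁·x₂ - 2·x₁]].
At the point, J = [[5.000, 6.000], [-5.000, -8.000]].
det J = -10.000.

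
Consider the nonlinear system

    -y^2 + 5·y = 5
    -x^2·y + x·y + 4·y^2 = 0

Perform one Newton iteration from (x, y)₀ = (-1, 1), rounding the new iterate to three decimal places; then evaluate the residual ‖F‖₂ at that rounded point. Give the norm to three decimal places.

3.260

At (-1, 1): F = (-1.000, 2.000).
Jacobian J = [[0, -2·y + 5], [-2·x·y + y, -x^2 + x + 8·y]].
At the point, J = [[0.000, 3.000], [3.000, 6.000]] (det J = -9.000).
Solving J·Δ = −F gives Δ = (-1.333, 0.333).
Then the next iterate is (x, y)₁ = (-2.333, 1.333).
Re-evaluating at (-2.333, 1.333): F = (-0.11189, -3.25770), so ‖F‖₂ = 3.260.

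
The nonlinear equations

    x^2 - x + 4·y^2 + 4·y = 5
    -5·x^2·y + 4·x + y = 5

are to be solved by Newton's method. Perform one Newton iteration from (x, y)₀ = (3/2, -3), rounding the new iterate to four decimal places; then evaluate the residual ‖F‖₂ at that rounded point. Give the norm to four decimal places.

At (3/2, -3): F = (19.7500, 31.7500).
Jacobian J = [[2·x - 1, 8·y + 4], [-10·x·y + 4, -5·x^2 + 1]].
At the point, J = [[2.0000, -20.0000], [49.0000, -10.2500]] (det J = 959.5000).
Solving J·Δ = −F gives Δ = (-0.4508, 0.9424).
Then the next iterate is (x, y)₁ = (1.0492, -2.0576).
Re-evaluating at (1.0492, -2.0576): F = (3.756092, 8.464443), so ‖F‖₂ = 9.2604.

9.2604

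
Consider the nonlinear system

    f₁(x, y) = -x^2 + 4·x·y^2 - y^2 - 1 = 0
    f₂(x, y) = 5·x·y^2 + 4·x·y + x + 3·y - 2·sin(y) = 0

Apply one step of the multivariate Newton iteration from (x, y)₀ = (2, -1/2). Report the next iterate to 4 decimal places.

At (2, -1/2): F = (-3.2500, -0.041149).
Jacobian J = [[-2·x + 4·y^2, 8·x·y - 2·y], [5·y^2 + 4·y + 1, 10·x·y + 4·x - 2·cos(y) + 3]].
At the point, J = [[-3.0000, -7.0000], [0.2500, -0.755165]] (det J = 4.015495).
Solving J·Δ = −F gives Δ = (-0.5395, -0.2331).
Then the next iterate is (x, y)₁ = (1.4605, -0.7331).

(1.4605, -0.7331)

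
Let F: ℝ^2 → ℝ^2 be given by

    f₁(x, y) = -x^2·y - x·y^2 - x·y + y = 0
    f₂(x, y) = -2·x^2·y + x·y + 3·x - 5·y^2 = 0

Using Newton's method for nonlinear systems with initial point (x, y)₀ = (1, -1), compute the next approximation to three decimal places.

At (1, -1): F = (0.000, -1.000).
Jacobian J = [[-2·x·y - y^2 - y, -x^2 - 2·x·y - x + 1], [-4·x·y + y + 3, -2·x^2 + x - 10·y]].
At the point, J = [[2.000, 1.000], [6.000, 9.000]] (det J = 12.000).
Solving J·Δ = −F gives Δ = (-0.083, 0.167).
Then the next iterate is (x, y)₁ = (0.917, -0.833).

(0.917, -0.833)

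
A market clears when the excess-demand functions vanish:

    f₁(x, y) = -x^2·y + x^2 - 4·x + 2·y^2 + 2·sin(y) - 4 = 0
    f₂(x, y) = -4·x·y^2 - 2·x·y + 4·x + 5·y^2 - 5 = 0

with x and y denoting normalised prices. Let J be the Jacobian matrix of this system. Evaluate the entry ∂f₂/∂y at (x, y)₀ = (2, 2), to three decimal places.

-16.000

∂f₂/∂y = -8·x·y - 2·x + 10·y.
At (2, 2) this is -16.000.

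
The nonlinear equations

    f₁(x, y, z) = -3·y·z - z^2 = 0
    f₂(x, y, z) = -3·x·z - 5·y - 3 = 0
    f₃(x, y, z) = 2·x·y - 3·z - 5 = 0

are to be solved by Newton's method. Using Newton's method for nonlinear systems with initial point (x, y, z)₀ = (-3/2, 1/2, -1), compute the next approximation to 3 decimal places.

(1.532, 0.331, -0.987)

At (-3/2, 1/2, -1): F = (0.500, -10.000, -3.500).
Jacobian J = [[0, -3·z, -3·y - 2·z], [-3·z, -5, -3·x], [2·y, 2·x, -3]].
At the point, J = [[0.000, 3.000, 0.500], [3.000, -5.000, 4.500], [1.000, -3.000, -3.000]] (det J = 38.500).
Solving J·Δ = −F gives Δ = (3.032, -0.169, 0.013).
Then the next iterate is (x, y, z)₁ = (1.532, 0.331, -0.987).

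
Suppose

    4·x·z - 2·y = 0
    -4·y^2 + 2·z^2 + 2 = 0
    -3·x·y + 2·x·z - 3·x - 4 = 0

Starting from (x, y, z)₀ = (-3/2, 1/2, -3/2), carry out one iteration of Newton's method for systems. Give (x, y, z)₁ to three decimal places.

(-1.198, 0.156, -0.354)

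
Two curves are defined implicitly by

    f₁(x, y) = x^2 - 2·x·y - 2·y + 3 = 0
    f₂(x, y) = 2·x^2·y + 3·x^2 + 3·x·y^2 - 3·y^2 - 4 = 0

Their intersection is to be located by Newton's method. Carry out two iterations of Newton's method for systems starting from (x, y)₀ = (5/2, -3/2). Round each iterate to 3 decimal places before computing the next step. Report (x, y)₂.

At (5/2, -3/2): F = (19.750, 6.125).
Jacobian J = [[2·x - 2·y, -2·x - 2], [4·x·y + 6·x + 3·y^2, 2·x^2 + 6·x·y - 6·y]].
At the point, J = [[8.000, -7.000], [6.750, -1.000]] (det J = 39.250).
Solving J·Δ = −F gives Δ = (-0.589, 2.148).
Then the next iterate is (x, y)₁ = (1.911, 0.648).
Round to (1.911, 0.648) and repeat: F = (2.87926, 12.83625), J = [[2.526, -5.822], [17.67902, 10.84581]].
Δ = (-0.813, 0.142), so (x, y)₂ = (1.098, 0.790).

(1.098, 0.790)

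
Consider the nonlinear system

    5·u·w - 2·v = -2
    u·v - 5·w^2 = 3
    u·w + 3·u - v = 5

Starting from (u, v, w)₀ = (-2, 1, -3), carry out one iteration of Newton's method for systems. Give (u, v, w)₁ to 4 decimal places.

(0.3810, -7.0952, -1.9524)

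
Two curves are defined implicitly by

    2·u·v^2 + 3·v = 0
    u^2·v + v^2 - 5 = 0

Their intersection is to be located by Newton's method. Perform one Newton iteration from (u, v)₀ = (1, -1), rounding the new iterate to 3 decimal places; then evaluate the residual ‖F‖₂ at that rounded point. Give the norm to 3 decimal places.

16.279

At (1, -1): F = (-1.000, -5.000).
Jacobian J = [[2·v^2, 4·u·v + 3], [2·u·v, u^2 + 2·v]].
At the point, J = [[2.000, -1.000], [-2.000, -1.000]] (det J = -4.000).
Solving J·Δ = −F gives Δ = (-1.000, -3.000).
Then the next iterate is (u, v)₁ = (0.000, -4.000).
Re-evaluating at (0.000, -4.000): F = (-12.000, 11.000), so ‖F‖₂ = 16.279.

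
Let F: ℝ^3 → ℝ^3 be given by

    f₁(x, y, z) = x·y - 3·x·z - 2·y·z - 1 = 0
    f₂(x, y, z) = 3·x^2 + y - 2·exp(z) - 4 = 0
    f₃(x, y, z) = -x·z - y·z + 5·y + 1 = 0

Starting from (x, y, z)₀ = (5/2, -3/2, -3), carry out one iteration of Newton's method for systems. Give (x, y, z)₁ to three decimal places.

(1.567, -0.405, -0.544)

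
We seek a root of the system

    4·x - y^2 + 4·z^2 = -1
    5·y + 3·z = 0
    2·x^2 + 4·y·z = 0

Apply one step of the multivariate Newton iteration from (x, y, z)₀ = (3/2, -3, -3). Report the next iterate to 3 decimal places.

(6.783, -0.025, 0.041)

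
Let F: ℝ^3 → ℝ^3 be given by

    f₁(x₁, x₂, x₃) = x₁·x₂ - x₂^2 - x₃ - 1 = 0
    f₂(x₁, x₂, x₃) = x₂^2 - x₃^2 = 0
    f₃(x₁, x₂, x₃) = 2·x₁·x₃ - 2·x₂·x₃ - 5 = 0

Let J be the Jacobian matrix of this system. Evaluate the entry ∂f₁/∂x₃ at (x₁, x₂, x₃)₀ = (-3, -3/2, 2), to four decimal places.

-1.0000

∂f₁/∂x₃ = -1.
At (-3, -3/2, 2) this is -1.0000.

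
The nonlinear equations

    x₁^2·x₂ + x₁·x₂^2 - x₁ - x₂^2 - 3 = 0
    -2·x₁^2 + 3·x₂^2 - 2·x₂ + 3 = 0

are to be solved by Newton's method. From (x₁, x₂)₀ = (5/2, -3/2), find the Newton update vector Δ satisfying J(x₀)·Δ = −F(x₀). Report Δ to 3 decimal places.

(-1.462, 1.351)

At (5/2, -3/2): F = (-11.500, 0.250).
Jacobian J = [[2·x₁·x₂ + x₂^2 - 1, x₁^2 + 2·x₁·x₂ - 2·x₂], [-4·x₁, 6·x₂ - 2]].
At the point, J = [[-6.250, 1.750], [-10.000, -11.000]] (det J = 86.250).
Solving J·Δ = −F gives Δ = (-1.462, 1.351).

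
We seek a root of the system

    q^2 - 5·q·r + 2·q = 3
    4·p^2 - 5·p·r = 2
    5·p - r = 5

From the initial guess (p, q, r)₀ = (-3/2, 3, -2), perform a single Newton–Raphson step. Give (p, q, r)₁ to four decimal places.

(0.9437, 2.0986, -0.2817)

At (-3/2, 3, -2): F = (42.0000, -8.0000, -10.5000).
Jacobian J = [[0, 2·q - 5·r + 2, -5·q], [8·p - 5·r, 0, -5·p], [5, 0, -1]].
At the point, J = [[0.0000, 18.0000, -15.0000], [-2.0000, 0.0000, 7.5000], [5.0000, 0.0000, -1.0000]] (det J = 639.0000).
Solving J·Δ = −F gives Δ = (2.4437, -0.9014, 1.7183).
Then the next iterate is (p, q, r)₁ = (0.9437, 2.0986, -0.2817).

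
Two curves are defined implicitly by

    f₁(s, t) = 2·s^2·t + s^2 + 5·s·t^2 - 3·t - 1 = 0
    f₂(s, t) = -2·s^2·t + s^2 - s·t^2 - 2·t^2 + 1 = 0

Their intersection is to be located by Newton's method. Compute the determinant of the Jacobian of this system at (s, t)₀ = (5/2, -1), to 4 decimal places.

J = [[4·s·t + 2·s + 5·t^2, 2·s^2 + 10·s·t - 3], [-4·s·t + 2·s - t^2, -2·s^2 - 2·s·t - 4·t]].
At the point, J = [[0.0000, -15.5000], [14.0000, -3.5000]].
det J = 217.0000.

217.0000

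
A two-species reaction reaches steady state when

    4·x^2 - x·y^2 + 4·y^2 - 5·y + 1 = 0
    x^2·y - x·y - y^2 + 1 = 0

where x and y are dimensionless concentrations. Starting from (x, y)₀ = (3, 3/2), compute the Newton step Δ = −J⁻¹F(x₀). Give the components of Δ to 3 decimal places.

(-1.380, 0.867)

At (3, 3/2): F = (31.750, 7.750).
Jacobian J = [[8·x - y^2, -2·x·y + 8·y - 5], [2·x·y - y, x^2 - x - 2·y]].
At the point, J = [[21.750, -2.000], [7.500, 3.000]] (det J = 80.250).
Solving J·Δ = −F gives Δ = (-1.380, 0.867).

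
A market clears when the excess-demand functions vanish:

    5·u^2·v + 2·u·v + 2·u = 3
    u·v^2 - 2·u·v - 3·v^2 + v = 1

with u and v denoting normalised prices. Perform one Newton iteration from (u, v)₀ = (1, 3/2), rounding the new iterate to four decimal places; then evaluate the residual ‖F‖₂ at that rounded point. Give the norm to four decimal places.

2.5041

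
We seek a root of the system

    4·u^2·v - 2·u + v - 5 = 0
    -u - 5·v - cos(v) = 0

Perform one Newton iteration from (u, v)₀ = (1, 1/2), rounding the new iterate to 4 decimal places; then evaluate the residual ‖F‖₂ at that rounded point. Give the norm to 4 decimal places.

1488.5693

At (1, 1/2): F = (-4.5000, -4.377583).
Jacobian J = [[8·u·v - 2, 4·u^2 + 1], [-1, sin(v) - 5]].
At the point, J = [[2.0000, 5.0000], [-1.0000, -4.520574]] (det J = -4.041149).
Solving J·Δ = −F gives Δ = (10.4501, -3.2800).
Then the next iterate is (u, v)₁ = (11.4501, -2.7800).
Re-evaluating at (11.4501, -2.7800): F = (-1488.565465, 3.385235), so ‖F‖₂ = 1488.5693.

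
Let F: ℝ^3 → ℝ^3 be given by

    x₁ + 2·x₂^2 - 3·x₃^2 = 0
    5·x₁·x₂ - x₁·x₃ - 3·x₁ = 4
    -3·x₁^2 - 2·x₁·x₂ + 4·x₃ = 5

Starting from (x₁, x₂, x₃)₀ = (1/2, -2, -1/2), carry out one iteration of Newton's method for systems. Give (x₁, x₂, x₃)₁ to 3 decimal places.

At (1/2, -2, -1/2): F = (7.750, -10.250, -5.750).
Jacobian J = [[1, 4·x₂, -6·x₃], [5·x₂ - x₃ - 3, 5·x₁, -x₁], [-6·x₁ - 2·x₂, -2·x₁, 4]].
At the point, J = [[1.000, -8.000, 3.000], [-12.500, 2.500, -0.500], [1.000, -1.000, 4.000]] (det J = -356.500).
Solving J·Δ = −F gives Δ = (-0.571, 1.644, 1.991).
Then the next iterate is (x₁, x₂, x₃)₁ = (-0.071, -0.356, 1.491).

(-0.071, -0.356, 1.491)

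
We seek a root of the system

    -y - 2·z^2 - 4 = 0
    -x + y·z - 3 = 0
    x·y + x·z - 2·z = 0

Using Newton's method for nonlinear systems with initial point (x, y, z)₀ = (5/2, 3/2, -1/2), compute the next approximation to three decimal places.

(0.479, 0.417, 1.958)

At (5/2, 3/2, -1/2): F = (-6.000, -6.250, 3.500).
Jacobian J = [[0, -1, -4·z], [-1, z, y], [y + z, x, x - 2]].
At the point, J = [[0.000, -1.000, 2.000], [-1.000, -0.500, 1.500], [1.000, 2.500, 0.500]] (det J = -6.000).
Solving J·Δ = −F gives Δ = (-2.021, -1.083, 2.458).
Then the next iterate is (x, y, z)₁ = (0.479, 0.417, 1.958).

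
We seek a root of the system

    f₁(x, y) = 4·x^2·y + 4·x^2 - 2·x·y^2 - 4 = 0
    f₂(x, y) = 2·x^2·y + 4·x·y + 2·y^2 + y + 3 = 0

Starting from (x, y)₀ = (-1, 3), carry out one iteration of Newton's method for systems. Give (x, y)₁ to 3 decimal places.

(-0.924, 1.364)

At (-1, 3): F = (30.000, 18.000).
Jacobian J = [[8·x·y + 8·x - 2·y^2, 4·x^2 - 4·x·y], [4·x·y + 4·y, 2·x^2 + 4·x + 4·y + 1]].
At the point, J = [[-50.000, 16.000], [0.000, 11.000]] (det J = -550.000).
Solving J·Δ = −F gives Δ = (0.076, -1.636).
Then the next iterate is (x, y)₁ = (-0.924, 1.364).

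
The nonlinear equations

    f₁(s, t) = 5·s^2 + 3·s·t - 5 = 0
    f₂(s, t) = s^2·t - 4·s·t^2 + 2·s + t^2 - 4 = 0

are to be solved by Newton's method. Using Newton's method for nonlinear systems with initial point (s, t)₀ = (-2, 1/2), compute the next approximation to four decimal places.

At (-2, 1/2): F = (12.0000, -3.7500).
Jacobian J = [[10·s + 3·t, 3·s], [2·s·t - 4·t^2 + 2, s^2 - 8·s·t + 2·t]].
At the point, J = [[-18.5000, -6.0000], [-1.0000, 13.0000]] (det J = -246.5000).
Solving J·Δ = −F gives Δ = (0.5416, 0.3301).
Then the next iterate is (s, t)₁ = (-1.4584, 0.8301).

(-1.4584, 0.8301)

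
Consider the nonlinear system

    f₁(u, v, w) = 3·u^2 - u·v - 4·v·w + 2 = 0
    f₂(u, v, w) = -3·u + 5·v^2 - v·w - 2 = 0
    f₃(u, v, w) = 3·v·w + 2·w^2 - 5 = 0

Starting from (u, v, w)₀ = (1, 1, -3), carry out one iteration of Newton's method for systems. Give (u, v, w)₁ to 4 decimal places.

(-0.3981, 0.5179, -2.0734)

At (1, 1, -3): F = (16.0000, 3.0000, 4.0000).
Jacobian J = [[6·u - v, -u - 4·w, -4·v], [-3, 10·v - w, -v], [0, 3·w, 3·v + 4·w]].
At the point, J = [[5.0000, 11.0000, -4.0000], [-3.0000, 13.0000, -1.0000], [0.0000, -9.0000, -9.0000]] (det J = -1035.0000).
Solving J·Δ = −F gives Δ = (-1.3981, -0.4821, 0.9266).
Then the next iterate is (u, v, w)₁ = (-0.3981, 0.5179, -2.0734).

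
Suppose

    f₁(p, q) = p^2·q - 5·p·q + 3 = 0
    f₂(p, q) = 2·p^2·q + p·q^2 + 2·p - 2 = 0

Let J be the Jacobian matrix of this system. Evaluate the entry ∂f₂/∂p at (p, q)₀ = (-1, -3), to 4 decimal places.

23.0000

∂f₂/∂p = 4·p·q + q^2 + 2.
At (-1, -3) this is 23.0000.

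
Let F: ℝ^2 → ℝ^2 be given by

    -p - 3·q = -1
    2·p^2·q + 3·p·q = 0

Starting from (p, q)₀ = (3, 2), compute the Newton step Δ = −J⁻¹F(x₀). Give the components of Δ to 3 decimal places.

(0.857, -2.952)

At (3, 2): F = (-8.000, 54.000).
Jacobian J = [[-1, -3], [4·p·q + 3·q, 2·p^2 + 3·p]].
At the point, J = [[-1.000, -3.000], [30.000, 27.000]] (det J = 63.000).
Solving J·Δ = −F gives Δ = (0.857, -2.952).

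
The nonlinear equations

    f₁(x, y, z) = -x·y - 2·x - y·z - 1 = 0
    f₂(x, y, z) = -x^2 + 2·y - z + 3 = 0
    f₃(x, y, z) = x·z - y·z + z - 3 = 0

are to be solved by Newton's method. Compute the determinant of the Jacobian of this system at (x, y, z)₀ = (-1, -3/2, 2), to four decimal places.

-7.5000

J = [[-y - 2, -x - z, -y], [-2·x, 2, -1], [z, -z, x - y + 1]].
At the point, J = [[-0.5000, -1.0000, 1.5000], [2.0000, 2.0000, -1.0000], [2.0000, -2.0000, 1.5000]].
det J = -7.5000.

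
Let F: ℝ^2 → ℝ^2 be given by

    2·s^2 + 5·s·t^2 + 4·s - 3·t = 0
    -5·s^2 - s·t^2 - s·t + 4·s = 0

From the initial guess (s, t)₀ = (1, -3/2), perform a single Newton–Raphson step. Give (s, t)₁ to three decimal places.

(1.145, -0.137)

At (1, -3/2): F = (21.750, -1.750).
Jacobian J = [[4·s + 5·t^2 + 4, 10·s·t - 3], [-10·s - t^2 - t + 4, -2·s·t - s]].
At the point, J = [[19.250, -18.000], [-6.750, 2.000]] (det J = -83.000).
Solving J·Δ = −F gives Δ = (0.145, 1.363).
Then the next iterate is (s, t)₁ = (1.145, -0.137).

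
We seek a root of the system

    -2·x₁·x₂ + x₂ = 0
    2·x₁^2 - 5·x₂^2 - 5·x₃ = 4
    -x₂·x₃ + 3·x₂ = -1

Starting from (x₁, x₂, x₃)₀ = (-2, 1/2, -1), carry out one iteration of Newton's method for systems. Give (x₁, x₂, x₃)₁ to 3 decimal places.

At (-2, 1/2, -1): F = (2.500, 7.750, 3.000).
Jacobian J = [[-2·x₂, -2·x₁ + 1, 0], [4·x₁, -10·x₂, -5], [0, -x₃ + 3, -x₂]].
At the point, J = [[-1.000, 5.000, 0.000], [-8.000, -5.000, -5.000], [0.000, 4.000, -0.500]] (det J = -42.500).
Solving J·Δ = −F gives Δ = (0.015, -0.497, 2.024).
Then the next iterate is (x₁, x₂, x₃)₁ = (-1.985, 0.003, 1.024).

(-1.985, 0.003, 1.024)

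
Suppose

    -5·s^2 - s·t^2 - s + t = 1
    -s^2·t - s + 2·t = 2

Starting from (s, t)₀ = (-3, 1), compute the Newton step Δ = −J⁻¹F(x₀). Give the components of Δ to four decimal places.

At (-3, 1): F = (-39.0000, -6.0000).
Jacobian J = [[-10·s - t^2 - 1, -2·s·t + 1], [-2·s·t - 1, -s^2 + 2]].
At the point, J = [[28.0000, 7.0000], [5.0000, -7.0000]] (det J = -231.0000).
Solving J·Δ = −F gives Δ = (1.3636, 0.1169).

(1.3636, 0.1169)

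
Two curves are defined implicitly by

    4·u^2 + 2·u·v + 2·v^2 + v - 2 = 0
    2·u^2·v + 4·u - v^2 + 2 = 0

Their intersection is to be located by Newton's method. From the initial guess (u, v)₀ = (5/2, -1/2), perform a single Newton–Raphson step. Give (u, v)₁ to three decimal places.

At (5/2, -1/2): F = (20.500, 5.500).
Jacobian J = [[8·u + 2·v, 2·u + 4·v + 1], [4·u·v + 4, 2·u^2 - 2·v]].
At the point, J = [[19.000, 4.000], [-1.000, 13.500]] (det J = 260.500).
Solving J·Δ = −F gives Δ = (-0.978, -0.480).
Then the next iterate is (u, v)₁ = (1.522, -0.980).

(1.522, -0.980)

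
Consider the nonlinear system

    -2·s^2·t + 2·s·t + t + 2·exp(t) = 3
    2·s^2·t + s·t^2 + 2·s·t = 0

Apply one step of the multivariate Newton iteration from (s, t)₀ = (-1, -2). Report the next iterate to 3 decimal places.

At (-1, -2): F = (3.27067, -4.000).
Jacobian J = [[-4·s·t + 2·t, -2·s^2 + 2·s + 2·exp(t) + 1], [4·s·t + t^2 + 2·t, 2·s^2 + 2·s·t + 2·s]].
At the point, J = [[-12.000, -2.72933], [8.000, 4.000]] (det J = -26.16536).
Solving J·Δ = −F gives Δ = (0.083, 0.834).
Then the next iterate is (s, t)₁ = (-0.917, -1.166).

(-0.917, -1.166)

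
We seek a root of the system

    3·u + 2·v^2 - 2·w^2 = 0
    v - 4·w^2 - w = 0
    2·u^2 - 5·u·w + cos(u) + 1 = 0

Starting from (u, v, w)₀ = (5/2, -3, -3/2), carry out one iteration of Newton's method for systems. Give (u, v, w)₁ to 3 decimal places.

At (5/2, -3, -3/2): F = (21.000, -10.500, 31.44886).
Jacobian J = [[3, 4·v, -4·w], [0, 1, -8·w - 1], [4·u - 5·w - sin(u), 0, -5·u]].
At the point, J = [[3.000, -12.000, 6.000], [0.000, 1.000, 11.000], [16.90153, 0.000, -12.500]] (det J = -2369.91084).
Solving J·Δ = −F gives Δ = (-1.277, 1.825, 0.789).
Then the next iterate is (u, v, w)₁ = (1.223, -1.175, -0.711).

(1.223, -1.175, -0.711)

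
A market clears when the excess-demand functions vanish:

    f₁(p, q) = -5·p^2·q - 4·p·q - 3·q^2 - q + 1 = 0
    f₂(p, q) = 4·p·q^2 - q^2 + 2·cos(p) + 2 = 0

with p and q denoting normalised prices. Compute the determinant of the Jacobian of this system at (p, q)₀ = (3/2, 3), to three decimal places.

-477.318

J = [[-10·p·q - 4·q, -5·p^2 - 4·p - 6·q - 1], [4·q^2 - 2·sin(p), 8·p·q - 2·q]].
At the point, J = [[-57.000, -36.250], [34.00501, 30.000]].
det J = -477.318.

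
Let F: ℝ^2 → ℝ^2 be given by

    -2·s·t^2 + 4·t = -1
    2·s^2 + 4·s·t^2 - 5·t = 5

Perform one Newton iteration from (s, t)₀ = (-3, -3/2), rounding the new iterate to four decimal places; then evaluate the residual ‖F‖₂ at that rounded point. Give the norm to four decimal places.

3.1686

At (-3, -3/2): F = (8.5000, -6.5000).
Jacobian J = [[-2·t^2, -4·s·t + 4], [4·s + 4·t^2, 8·s·t - 5]].
At the point, J = [[-4.5000, -14.0000], [-3.0000, 31.0000]] (det J = -181.5000).
Solving J·Δ = −F gives Δ = (0.9504, 0.3017).
Then the next iterate is (s, t)₁ = (-2.0496, -1.1983).
Re-evaluating at (-2.0496, -1.1983): F = (2.092935, -2.379050), so ‖F‖₂ = 3.1686.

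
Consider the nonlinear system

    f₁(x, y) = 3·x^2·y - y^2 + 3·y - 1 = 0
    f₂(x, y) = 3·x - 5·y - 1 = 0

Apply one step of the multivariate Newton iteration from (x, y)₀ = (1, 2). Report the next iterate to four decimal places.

At (1, 2): F = (7.0000, -8.0000).
Jacobian J = [[6·x·y, 3·x^2 - 2·y + 3], [3, -5]].
At the point, J = [[12.0000, 2.0000], [3.0000, -5.0000]] (det J = -66.0000).
Solving J·Δ = −F gives Δ = (-0.2879, -1.7727).
Then the next iterate is (x, y)₁ = (0.7121, 0.2273).

(0.7121, 0.2273)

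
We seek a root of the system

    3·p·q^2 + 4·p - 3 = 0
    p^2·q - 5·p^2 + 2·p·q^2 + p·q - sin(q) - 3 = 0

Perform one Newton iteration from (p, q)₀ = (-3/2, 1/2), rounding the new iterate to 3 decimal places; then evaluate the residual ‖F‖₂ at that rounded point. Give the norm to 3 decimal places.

At (-3/2, 1/2): F = (-10.125, -15.10443).
Jacobian J = [[3·q^2 + 4, 6·p·q], [2·p·q - 10·p + 2·q^2 + q, p^2 + 4·p·q + p - cos(q)]].
At the point, J = [[4.750, -4.500], [14.500, -3.12758]] (det J = 50.39398).
Solving J·Δ = −F gives Δ = (0.720, -1.490).
Then the next iterate is (p, q)₁ = (-0.780, -0.990).
Re-evaluating at (-0.780, -0.990): F = (-8.41343, -6.56505), so ‖F‖₂ = 10.672.

10.672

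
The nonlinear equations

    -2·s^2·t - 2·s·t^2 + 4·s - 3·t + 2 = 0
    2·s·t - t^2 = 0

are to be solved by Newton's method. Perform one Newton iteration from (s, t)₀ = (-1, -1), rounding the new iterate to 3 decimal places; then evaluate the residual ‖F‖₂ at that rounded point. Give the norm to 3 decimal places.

2.269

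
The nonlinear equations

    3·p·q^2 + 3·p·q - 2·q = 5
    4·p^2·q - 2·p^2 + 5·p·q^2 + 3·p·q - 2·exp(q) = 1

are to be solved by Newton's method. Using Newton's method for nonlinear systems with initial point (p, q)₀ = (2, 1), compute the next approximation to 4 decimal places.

(-0.6816, 1.6931)

At (2, 1): F = (5.0000, 17.563436).
Jacobian J = [[3·q^2 + 3·q, 6·p·q + 3·p - 2], [8·p·q - 4·p + 5·q^2 + 3·q, 4·p^2 + 10·p·q + 3·p - 2·exp(q)]].
At the point, J = [[6.0000, 16.0000], [16.0000, 36.563436]] (det J = -36.619382).
Solving J·Δ = −F gives Δ = (-2.6816, 0.6931).
Then the next iterate is (p, q)₁ = (-0.6816, 1.6931).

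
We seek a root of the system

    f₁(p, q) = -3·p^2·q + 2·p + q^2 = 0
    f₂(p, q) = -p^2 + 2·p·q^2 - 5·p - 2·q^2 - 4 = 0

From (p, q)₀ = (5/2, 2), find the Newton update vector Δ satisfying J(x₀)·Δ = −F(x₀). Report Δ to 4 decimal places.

At (5/2, 2): F = (-28.5000, -10.7500).
Jacobian J = [[-6·p·q + 2, -3·p^2 + 2·q], [-2·p + 2·q^2 - 5, 4·p·q - 4·q]].
At the point, J = [[-28.0000, -14.7500], [-2.0000, 12.0000]] (det J = -365.5000).
Solving J·Δ = −F gives Δ = (-1.3695, 0.6676).

(-1.3695, 0.6676)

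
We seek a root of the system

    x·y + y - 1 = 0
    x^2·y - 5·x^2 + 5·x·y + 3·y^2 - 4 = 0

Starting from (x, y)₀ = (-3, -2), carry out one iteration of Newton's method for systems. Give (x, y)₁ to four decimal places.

(-1.9600, -1.5400)

At (-3, -2): F = (3.0000, -25.0000).
Jacobian J = [[y, x + 1], [2·x·y - 10·x + 5·y, x^2 + 5·x + 6·y]].
At the point, J = [[-2.0000, -2.0000], [32.0000, -18.0000]] (det J = 100.0000).
Solving J·Δ = −F gives Δ = (1.0400, 0.4600).
Then the next iterate is (x, y)₁ = (-1.9600, -1.5400).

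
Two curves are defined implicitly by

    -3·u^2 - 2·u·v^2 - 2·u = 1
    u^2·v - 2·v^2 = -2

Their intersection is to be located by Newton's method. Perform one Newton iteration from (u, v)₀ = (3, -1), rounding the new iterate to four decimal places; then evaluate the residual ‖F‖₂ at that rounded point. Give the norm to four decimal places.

At (3, -1): F = (-40.0000, -9.0000).
Jacobian J = [[-6·u - 2·v^2 - 2, -4·u·v], [2·u·v, u^2 - 4·v]].
At the point, J = [[-22.0000, 12.0000], [-6.0000, 13.0000]] (det J = -214.0000).
Solving J·Δ = −F gives Δ = (-1.9252, -0.1963).
Then the next iterate is (u, v)₁ = (1.0748, -1.1963).
Re-evaluating at (1.0748, -1.1963): F = (-9.691550, -2.244227), so ‖F‖₂ = 9.9480.

9.9480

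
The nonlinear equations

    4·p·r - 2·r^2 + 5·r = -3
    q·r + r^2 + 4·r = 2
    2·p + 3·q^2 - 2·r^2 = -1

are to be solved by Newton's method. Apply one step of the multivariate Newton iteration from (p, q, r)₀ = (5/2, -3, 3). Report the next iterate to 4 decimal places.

At (5/2, -3, 3): F = (30.0000, 10.0000, 15.0000).
Jacobian J = [[4·r, 0, 4·p - 4·r + 5], [0, r, q + 2·r + 4], [2, 6·q, -4·r]].
At the point, J = [[12.0000, 0.0000, 3.0000], [0.0000, 3.0000, 7.0000], [2.0000, -18.0000, -12.0000]] (det J = 1062.0000).
Solving J·Δ = −F gives Δ = (-1.9068, 2.2034, -2.3729).
Then the next iterate is (p, q, r)₁ = (0.5932, -0.7966, 0.6271).

(0.5932, -0.7966, 0.6271)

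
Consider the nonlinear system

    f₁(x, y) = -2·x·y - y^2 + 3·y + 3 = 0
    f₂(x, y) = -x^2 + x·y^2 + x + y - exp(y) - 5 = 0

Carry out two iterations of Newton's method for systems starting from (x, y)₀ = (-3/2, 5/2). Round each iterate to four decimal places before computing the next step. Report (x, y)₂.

(1.6229, 1.4097)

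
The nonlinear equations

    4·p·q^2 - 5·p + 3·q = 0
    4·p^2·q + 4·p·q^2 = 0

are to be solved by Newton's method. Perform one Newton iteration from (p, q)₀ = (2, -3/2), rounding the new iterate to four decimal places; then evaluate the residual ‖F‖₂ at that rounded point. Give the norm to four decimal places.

1.3116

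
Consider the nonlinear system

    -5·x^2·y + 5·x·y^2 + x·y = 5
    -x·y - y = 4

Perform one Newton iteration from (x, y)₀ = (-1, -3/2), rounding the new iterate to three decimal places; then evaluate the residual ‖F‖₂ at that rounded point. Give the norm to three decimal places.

11.271

At (-1, -3/2): F = (-7.250, -4.000).
Jacobian J = [[-10·x·y + 5·y^2 + y, -5·x^2 + 10·x·y + x], [-y, -x - 1]].
At the point, J = [[-5.250, 9.000], [1.500, 0.000]] (det J = -13.500).
Solving J·Δ = −F gives Δ = (2.667, 2.361).
Then the next iterate is (x, y)₁ = (1.667, 0.861).
Re-evaluating at (1.667, 0.861): F = (-9.34892, -6.29629), so ‖F‖₂ = 11.271.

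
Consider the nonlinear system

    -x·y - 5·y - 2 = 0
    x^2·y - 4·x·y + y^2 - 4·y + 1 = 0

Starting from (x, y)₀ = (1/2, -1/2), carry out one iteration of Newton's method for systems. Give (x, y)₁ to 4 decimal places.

(-3.1154, -0.6923)

At (1/2, -1/2): F = (0.7500, 4.1250).
Jacobian J = [[-y, -x - 5], [2·x·y - 4·y, x^2 - 4·x + 2·y - 4]].
At the point, J = [[0.5000, -5.5000], [1.5000, -6.7500]] (det J = 4.8750).
Solving J·Δ = −F gives Δ = (-3.6154, -0.1923).
Then the next iterate is (x, y)₁ = (-3.1154, -0.6923).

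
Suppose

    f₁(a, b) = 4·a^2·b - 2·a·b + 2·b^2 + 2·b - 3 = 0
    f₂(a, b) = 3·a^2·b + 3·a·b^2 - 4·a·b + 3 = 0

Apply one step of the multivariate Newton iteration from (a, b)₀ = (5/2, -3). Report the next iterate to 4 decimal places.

(1.8030, -1.6639)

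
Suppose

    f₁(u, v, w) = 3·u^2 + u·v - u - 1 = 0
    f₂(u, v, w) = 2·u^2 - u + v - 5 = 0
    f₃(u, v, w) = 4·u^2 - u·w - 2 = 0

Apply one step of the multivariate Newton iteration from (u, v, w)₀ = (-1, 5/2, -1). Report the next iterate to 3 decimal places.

At (-1, 5/2, -1): F = (0.500, 0.500, 1.000).
Jacobian J = [[6·u + v - 1, u, 0], [4·u - 1, 1, 0], [8·u - w, 0, -u]].
At the point, J = [[-4.500, -1.000, 0.000], [-5.000, 1.000, 0.000], [-7.000, 0.000, 1.000]] (det J = -9.500).
Solving J·Δ = −F gives Δ = (0.105, 0.026, -0.263).
Then the next iterate is (u, v, w)₁ = (-0.895, 2.526, -1.263).

(-0.895, 2.526, -1.263)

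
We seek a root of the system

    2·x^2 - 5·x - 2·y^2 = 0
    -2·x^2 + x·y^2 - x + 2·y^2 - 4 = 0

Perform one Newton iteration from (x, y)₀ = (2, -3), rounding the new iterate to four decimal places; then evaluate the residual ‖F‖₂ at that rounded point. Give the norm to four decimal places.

32.9451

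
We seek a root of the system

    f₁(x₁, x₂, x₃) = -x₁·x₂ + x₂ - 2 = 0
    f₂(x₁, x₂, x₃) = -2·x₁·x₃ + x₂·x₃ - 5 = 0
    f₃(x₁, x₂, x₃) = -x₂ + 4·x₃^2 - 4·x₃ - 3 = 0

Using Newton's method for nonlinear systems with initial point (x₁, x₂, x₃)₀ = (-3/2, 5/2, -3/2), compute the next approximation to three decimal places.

(4.424, 6.724, -1.170)

At (-3/2, 5/2, -3/2): F = (4.250, -13.250, 9.500).
Jacobian J = [[-x₂, -x₁ + 1, 0], [-2·x₃, x₃, -2·x₁ + x₂], [0, -1, 8·x₃ - 4]].
At the point, J = [[-2.500, 2.500, 0.000], [3.000, -1.500, 5.500], [0.000, -1.000, -16.000]] (det J = 46.250).
Solving J·Δ = −F gives Δ = (5.924, 4.224, 0.330).
Then the next iterate is (x₁, x₂, x₃)₁ = (4.424, 6.724, -1.170).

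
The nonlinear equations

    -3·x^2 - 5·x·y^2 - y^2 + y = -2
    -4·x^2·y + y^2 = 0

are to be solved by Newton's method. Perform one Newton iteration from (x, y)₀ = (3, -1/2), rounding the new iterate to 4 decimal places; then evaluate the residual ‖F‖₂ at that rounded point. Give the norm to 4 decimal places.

8.4062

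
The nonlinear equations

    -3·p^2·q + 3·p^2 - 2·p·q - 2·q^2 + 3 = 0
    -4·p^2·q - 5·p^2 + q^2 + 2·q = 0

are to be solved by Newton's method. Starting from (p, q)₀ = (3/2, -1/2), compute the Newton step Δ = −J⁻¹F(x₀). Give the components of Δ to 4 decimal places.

(-0.9213, 0.0989)

At (3/2, -1/2): F = (14.1250, -7.5000).
Jacobian J = [[-6·p·q + 6·p - 2·q, -3·p^2 - 2·p - 4·q], [-8·p·q - 10·p, -4·p^2 + 2·q + 2]].
At the point, J = [[14.5000, -7.7500], [-9.0000, -8.0000]] (det J = -185.7500).
Solving J·Δ = −F gives Δ = (-0.9213, 0.0989).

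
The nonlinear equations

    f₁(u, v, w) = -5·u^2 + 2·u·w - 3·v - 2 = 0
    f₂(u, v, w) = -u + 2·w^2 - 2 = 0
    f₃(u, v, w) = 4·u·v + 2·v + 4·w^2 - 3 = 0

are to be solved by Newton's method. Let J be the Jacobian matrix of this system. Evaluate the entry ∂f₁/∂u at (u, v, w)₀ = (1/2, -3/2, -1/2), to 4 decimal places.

∂f₁/∂u = -10·u + 2·w.
At (1/2, -3/2, -1/2) this is -6.0000.

-6.0000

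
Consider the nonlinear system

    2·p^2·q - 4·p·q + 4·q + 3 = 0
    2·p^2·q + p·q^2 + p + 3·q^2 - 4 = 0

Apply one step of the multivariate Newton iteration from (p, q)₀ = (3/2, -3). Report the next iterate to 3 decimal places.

(1.242, -1.819)

At (3/2, -3): F = (-4.500, 24.500).
Jacobian J = [[4·p·q - 4·q, 2·p^2 - 4·p + 4], [4·p·q + q^2 + 1, 2·p^2 + 2·p·q + 6·q]].
At the point, J = [[-6.000, 2.500], [-8.000, -22.500]] (det J = 155.000).
Solving J·Δ = −F gives Δ = (-0.258, 1.181).
Then the next iterate is (p, q)₁ = (1.242, -1.819).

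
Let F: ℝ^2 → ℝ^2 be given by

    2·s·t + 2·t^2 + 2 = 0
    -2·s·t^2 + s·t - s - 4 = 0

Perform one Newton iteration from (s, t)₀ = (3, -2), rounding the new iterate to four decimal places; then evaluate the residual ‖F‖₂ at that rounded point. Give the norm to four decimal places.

12.3758

At (3, -2): F = (-2.0000, -37.0000).
Jacobian J = [[2·t, 2·s + 4·t], [-2·t^2 + t - 1, -4·s·t + s]].
At the point, J = [[-4.0000, -2.0000], [-11.0000, 27.0000]] (det J = -130.0000).
Solving J·Δ = −F gives Δ = (-0.9846, 0.9692).
Then the next iterate is (s, t)₁ = (2.0154, -1.0308).
Re-evaluating at (2.0154, -1.0308): F = (-0.029851, -12.375795), so ‖F‖₂ = 12.3758.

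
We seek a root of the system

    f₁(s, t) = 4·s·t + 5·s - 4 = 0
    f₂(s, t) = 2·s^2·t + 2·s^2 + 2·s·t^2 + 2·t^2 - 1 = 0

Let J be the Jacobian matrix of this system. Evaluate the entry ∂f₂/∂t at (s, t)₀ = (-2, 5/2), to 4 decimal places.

-2.0000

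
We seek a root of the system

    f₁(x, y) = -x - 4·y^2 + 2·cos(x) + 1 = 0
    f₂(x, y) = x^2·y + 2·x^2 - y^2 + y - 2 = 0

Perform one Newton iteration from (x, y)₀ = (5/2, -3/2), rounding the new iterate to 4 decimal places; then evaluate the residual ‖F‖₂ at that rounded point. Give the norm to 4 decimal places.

2.9736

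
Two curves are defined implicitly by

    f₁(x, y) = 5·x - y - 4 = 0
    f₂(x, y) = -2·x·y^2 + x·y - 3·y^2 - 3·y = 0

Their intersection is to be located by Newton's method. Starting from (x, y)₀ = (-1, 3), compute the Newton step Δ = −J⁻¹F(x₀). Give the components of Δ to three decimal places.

At (-1, 3): F = (-12.000, -21.000).
Jacobian J = [[5, -1], [-2·y^2 + y, -4·x·y + x - 6·y - 3]].
At the point, J = [[5.000, -1.000], [-15.000, -10.000]] (det J = -65.000).
Solving J·Δ = −F gives Δ = (1.523, -4.385).

(1.523, -4.385)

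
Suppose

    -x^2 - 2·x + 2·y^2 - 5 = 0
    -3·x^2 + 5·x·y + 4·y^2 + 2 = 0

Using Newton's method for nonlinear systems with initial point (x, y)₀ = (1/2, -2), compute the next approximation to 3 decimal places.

(1.671, -2.220)

At (1/2, -2): F = (1.750, 12.250).
Jacobian J = [[-2·x - 2, 4·y], [-6·x + 5·y, 5·x + 8·y]].
At the point, J = [[-3.000, -8.000], [-13.000, -13.500]] (det J = -63.500).
Solving J·Δ = −F gives Δ = (1.171, -0.220).
Then the next iterate is (x, y)₁ = (1.671, -2.220).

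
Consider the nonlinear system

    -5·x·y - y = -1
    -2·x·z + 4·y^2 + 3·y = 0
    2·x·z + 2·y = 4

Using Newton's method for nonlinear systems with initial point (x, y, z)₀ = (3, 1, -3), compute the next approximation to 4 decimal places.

At (3, 1, -3): F = (-15.0000, 25.0000, -20.0000).
Jacobian J = [[-5·y, -5·x - 1, 0], [-2·z, 8·y + 3, -2·x], [2·z, 2, 2·x]].
At the point, J = [[-5.0000, -16.0000, 0.0000], [6.0000, 11.0000, -6.0000], [-6.0000, 2.0000, 6.0000]] (det J = -390.0000).
Solving J·Δ = −F gives Δ = (-1.7692, -0.3846, 1.6923).
Then the next iterate is (x, y, z)₁ = (1.2308, 0.6154, -1.3077).

(1.2308, 0.6154, -1.3077)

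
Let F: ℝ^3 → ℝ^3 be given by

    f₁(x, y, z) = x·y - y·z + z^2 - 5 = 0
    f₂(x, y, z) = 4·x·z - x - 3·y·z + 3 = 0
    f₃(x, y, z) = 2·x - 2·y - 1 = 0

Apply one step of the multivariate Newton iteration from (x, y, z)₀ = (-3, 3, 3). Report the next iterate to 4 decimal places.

(6.2895, 5.7895, 3.9561)

At (-3, 3, 3): F = (-14.0000, -57.0000, -13.0000).
Jacobian J = [[y, x - z, -y + 2·z], [4·z - 1, -3·z, 4·x - 3·y], [2, -2, 0]].
At the point, J = [[3.0000, -6.0000, 3.0000], [11.0000, -9.0000, -21.0000], [2.0000, -2.0000, 0.0000]] (det J = 114.0000).
Solving J·Δ = −F gives Δ = (9.2895, 2.7895, 0.9561).
Then the next iterate is (x, y, z)₁ = (6.2895, 5.7895, 3.9561).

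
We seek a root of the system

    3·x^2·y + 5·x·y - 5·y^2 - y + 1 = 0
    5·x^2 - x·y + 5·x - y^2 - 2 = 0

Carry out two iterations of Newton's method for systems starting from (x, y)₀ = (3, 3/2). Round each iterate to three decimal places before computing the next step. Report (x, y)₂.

At (3, 3/2): F = (51.250, 51.250).
Jacobian J = [[6·x·y + 5·y, 3·x^2 + 5·x - 10·y - 1], [10·x - y + 5, -x - 2·y]].
At the point, J = [[34.500, 26.000], [33.500, -6.000]] (det J = -1078.000).
Solving J·Δ = −F gives Δ = (-1.521, 0.048).
Then the next iterate is (x, y)₁ = (1.479, 1.548).
Round to (1.479, 1.548) and repeat: F = (9.07642, 11.64641), J = [[21.47695, -2.52268], [18.242, -4.575]].
Δ = (-0.232, 1.619), so (x, y)₂ = (1.247, 3.167).

(1.247, 3.167)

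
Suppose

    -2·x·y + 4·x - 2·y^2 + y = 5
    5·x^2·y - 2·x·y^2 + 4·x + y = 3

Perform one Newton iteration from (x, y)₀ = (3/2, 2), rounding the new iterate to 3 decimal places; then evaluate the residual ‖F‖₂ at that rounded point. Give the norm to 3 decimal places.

At (3/2, 2): F = (-11.000, 15.500).
Jacobian J = [[-2·y + 4, -2·x - 4·y + 1], [10·x·y - 2·y^2 + 4, 5·x^2 - 4·x·y + 1]].
At the point, J = [[0.000, -10.000], [26.000, 0.250]] (det J = 260.000).
Solving J·Δ = −F gives Δ = (-0.586, -1.100).
Then the next iterate is (x, y)₁ = (0.914, 0.900).
Re-evaluating at (0.914, 0.900): F = (-3.70920, 3.83460), so ‖F‖₂ = 5.335.

5.335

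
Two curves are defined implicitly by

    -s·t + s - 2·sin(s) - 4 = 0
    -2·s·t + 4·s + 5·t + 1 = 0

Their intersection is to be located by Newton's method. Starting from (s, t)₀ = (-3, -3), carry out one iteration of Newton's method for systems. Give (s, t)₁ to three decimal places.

At (-3, -3): F = (-15.71776, -44.000).
Jacobian J = [[-t - 2·cos(s) + 1, -s], [-2·t + 4, -2·s + 5]].
At the point, J = [[5.97998, 3.000], [10.000, 11.000]] (det J = 35.77983).
Solving J·Δ = −F gives Δ = (1.143, 2.961).
Then the next iterate is (s, t)₁ = (-1.857, -0.039).

(-1.857, -0.039)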